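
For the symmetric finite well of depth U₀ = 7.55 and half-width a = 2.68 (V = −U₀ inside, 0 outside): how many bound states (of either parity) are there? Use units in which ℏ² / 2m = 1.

The dimensionless depth is z₀ = a√(2mU₀)/ℏ = 2.68 × √(7.550) = 7.364.
A new bound state (alternating even/odd) appears each time z₀ passes a multiple of π/2, so N = ⌊2z₀/π⌋ + 1 = ⌊4.688⌋ + 1 = 5.

N = 5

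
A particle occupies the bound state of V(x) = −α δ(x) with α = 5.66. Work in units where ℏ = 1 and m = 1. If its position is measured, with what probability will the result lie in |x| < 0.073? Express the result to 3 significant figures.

P = 0.562

The normalised bound state is ψ = √κ e^{−κ|x|} with κ = mα/ℏ² = 5.660.
P(|x| < d) = ∫_{−d}^{d} κ e^{−2κ|x|} dx = 1 − e^{−2κd} = 1 − e^{−0.8264} = 0.5624.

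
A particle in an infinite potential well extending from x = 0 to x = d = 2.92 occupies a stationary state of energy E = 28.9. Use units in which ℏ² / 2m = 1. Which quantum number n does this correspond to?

For an infinite well E_n = n²π²ℏ²/(2md²), so n = (d/πℏ)√(2mE).
n = (2.92/π) × √(2 × 0.5 × 28.9) = 4.997 → n = 5.

n = 5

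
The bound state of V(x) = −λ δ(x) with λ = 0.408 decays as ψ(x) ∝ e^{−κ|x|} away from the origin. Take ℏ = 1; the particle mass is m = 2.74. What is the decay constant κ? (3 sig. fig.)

κ = 1.12

Integrate −(ℏ²/2m)ψ'' − λδ(x)ψ = Eψ from −ε to +ε: the ψ'' term gives ψ'(0⁺) − ψ'(0⁻) and the δ term gives −(2mλ/ℏ²)ψ(0).
With ψ ∝ e^{−κ|x|} this yields −2κ = −2mλ/ℏ², so κ = mλ/ℏ² = 1.118.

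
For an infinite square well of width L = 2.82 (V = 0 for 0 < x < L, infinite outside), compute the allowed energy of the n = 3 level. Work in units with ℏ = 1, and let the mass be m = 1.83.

Requiring ψ(0) = ψ(L) = 0 quantises k = nπ/L, hence E_n = ℏ²k²/2m = n²π²ℏ²/(2mL²).
E_3 = 3² × π² / (2 × 1.83 × 2.82²) = 3.052.

E = 3.05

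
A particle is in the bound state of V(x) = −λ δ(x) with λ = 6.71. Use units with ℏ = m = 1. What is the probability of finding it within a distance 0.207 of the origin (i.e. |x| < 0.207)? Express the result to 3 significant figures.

P = 0.938

The normalised bound state is ψ = √κ e^{−κ|x|} with κ = mλ/ℏ² = 6.710.
P(|x| < d) = ∫_{−d}^{d} κ e^{−2κ|x|} dx = 1 − e^{−2κd} = 1 − e^{−2.778} = 0.9378.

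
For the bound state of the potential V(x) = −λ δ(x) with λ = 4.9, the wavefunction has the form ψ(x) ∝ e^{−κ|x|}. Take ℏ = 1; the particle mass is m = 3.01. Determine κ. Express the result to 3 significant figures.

κ = 14.7

Integrating the TISE across x = 0 gives the cusp condition ψ'(0⁺) − ψ'(0⁻) = −(2mλ/ℏ²)ψ(0).
With ψ ∝ e^{−κ|x|} this yields −2κ = −2mλ/ℏ², so κ = mλ/ℏ² = 14.75.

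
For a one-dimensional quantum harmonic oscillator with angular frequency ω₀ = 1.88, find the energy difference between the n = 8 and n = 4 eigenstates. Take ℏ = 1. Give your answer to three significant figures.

E_n = ℏω₀(n + ½), so ΔE = (8 − 4) ℏω₀ = 4 × 1.88 = 7.520.

ΔE = 7.52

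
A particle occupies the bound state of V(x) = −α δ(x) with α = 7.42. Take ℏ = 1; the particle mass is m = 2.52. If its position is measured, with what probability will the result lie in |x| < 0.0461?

The normalised bound state is ψ = √κ e^{−κ|x|} with κ = mα/ℏ² = 18.70.
P(|x| < d) = ∫_{−d}^{d} κ e^{−2κ|x|} dx = 1 − e^{−2κd} = 1 − e^{−1.724} = 0.8216.

P = 0.822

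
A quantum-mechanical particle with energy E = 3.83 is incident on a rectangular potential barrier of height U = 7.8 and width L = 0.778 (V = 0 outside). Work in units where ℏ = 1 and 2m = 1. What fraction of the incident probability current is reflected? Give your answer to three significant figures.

R = 0.835

Since E < U the interior solution is evanescent with decay constant κ = √(2m(U − E))/ℏ = 1.992.
κL = 1.550, sinh(κL) = 2.250.
Matching ψ, ψ′ at both faces gives T = [1 + U² sinh²(κL) / (4E(U − E))]⁻¹ = 1/6.064 = 0.165.
R = 1 − T = 0.835.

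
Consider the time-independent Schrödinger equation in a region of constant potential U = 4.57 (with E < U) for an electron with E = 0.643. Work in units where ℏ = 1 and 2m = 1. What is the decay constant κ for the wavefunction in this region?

κ = 1.98

Since E < U the TISE in this region is ψ'' = κ²ψ with κ = √(2m(U − E))/ℏ.
κ = √(2 × 0.5 × 3.927) = 1.982.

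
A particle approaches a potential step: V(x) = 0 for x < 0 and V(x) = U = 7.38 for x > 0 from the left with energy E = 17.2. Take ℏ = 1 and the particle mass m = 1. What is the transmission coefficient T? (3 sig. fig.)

T = 0.981

On each side the TISE gives plane waves with k = √(2m(E − V))/ℏ: k₁ = √(2·1·17.2) = 5.865, k₂ = √(2·1·9.82) = 4.432.
Continuity of ψ and ψ′ at the step yields the reflection amplitude r = (k₁ − k₂)/(k₁ + k₂) = 0.1392; thus R = |r|² = 0.01938, T = 0.9806.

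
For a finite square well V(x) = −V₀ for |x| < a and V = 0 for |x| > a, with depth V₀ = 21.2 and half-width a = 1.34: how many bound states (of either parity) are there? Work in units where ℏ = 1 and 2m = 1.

N = 4

The dimensionless depth is z₀ = a√(2mV₀)/ℏ = 1.34 × √(21.20) = 6.170.
A new bound state (alternating even/odd) appears each time z₀ passes a multiple of π/2, so N = ⌊2z₀/π⌋ + 1 = ⌊3.928⌋ + 1 = 4.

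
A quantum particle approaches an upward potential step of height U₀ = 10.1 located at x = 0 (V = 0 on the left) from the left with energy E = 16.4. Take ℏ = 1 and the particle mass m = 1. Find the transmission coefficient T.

On each side the TISE gives plane waves with k = √(2m(E − V))/ℏ: k₁ = √(2·1·16.4) = 5.727, k₂ = √(2·1·6.3) = 3.550.
Continuity of ψ and ψ′ at the step yields the reflection amplitude r = (k₁ − k₂)/(k₁ + k₂) = 0.2347; thus R = |r|² = 0.05510, T = 0.9449.

T = 0.945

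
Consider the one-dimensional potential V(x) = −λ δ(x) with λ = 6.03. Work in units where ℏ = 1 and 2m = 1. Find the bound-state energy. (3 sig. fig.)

E = -9.09

The bound state is ψ(x) = √κ e^{−κ|x|}. The derivative jump ψ'(0⁺) − ψ'(0⁻) = −(2mλ/ℏ²)ψ(0) fixes κ = mλ/ℏ² = 3.015.
Then E = −ℏ²κ²/(2m) = −mλ²/(2ℏ²) = -9.090.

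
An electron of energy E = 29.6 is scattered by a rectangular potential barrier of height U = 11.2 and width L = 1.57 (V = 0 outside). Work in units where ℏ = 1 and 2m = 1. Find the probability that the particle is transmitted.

T = 0.989

Above the barrier the interior wavenumber is k₂ = √(2m(E − U))/ℏ = 4.290, giving phase k₂L = 6.735.
Matching at both interfaces gives T⁻¹ = 1 + U² sin²(k₂L) / [4E(E − U)] = 1.011, hence T = 0.989.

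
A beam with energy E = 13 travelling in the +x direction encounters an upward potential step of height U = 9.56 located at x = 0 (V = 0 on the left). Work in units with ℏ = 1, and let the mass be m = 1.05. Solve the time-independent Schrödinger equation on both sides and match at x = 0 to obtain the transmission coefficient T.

T = 0.897

On each side the TISE gives plane waves with k = √(2m(E − V))/ℏ: k₁ = √(2·1.05·13) = 5.225, k₂ = √(2·1.05·3.44) = 2.688.
Matching ψ and ψ′ at x = 0 gives r = (k₁ − k₂)/(k₁ + k₂), so R = r² = 0.1028 and T = 1 − R = 0.8972.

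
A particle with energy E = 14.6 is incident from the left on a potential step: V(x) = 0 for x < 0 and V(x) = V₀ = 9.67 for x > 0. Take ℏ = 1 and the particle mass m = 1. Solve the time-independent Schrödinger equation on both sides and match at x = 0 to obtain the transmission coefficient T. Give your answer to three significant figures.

The wavenumbers are k₁ = √(2mE)/ℏ = 5.404 on the left and k₂ = √(2m(E − V₀))/ℏ = 3.140 on the right.
Matching ψ and ψ′ at x = 0 gives r = (k₁ − k₂)/(k₁ + k₂), so R = r² = 0.07020 and T = 1 − R = 0.9298.

T = 0.930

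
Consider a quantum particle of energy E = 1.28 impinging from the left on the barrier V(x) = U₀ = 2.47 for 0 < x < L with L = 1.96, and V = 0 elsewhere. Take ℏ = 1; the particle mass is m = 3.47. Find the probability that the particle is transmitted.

E < U₀: inside the barrier ψ ∝ e^{±κx} with κ = √(2m(U₀ − E))/ℏ = 2.874.
κL = 5.633, sinh(κL) = 139.7.
The exact tunnelling result is T⁻¹ = 1 + U₀² sinh²(κL) / [4E(U₀ − E)] = 19540, so T = 0.0000512.

T = 0.0000512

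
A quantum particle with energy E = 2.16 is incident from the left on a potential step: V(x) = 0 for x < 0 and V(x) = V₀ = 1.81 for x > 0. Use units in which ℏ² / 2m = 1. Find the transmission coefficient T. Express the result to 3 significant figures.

T = 0.819

The wavenumbers are k₁ = √(2mE)/ℏ = 1.470 on the left and k₂ = √(2m(E − V₀))/ℏ = 0.5916 on the right.
Continuity of ψ and ψ′ at the step yields the reflection amplitude r = (k₁ − k₂)/(k₁ + k₂) = 0.4260; thus R = |r|² = 0.1815, T = 0.8185.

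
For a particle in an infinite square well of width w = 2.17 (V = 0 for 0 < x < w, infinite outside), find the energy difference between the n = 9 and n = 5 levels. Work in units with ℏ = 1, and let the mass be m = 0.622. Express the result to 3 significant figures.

E_n = n²π²ℏ²/(2mw²), so ΔE = (9² − 5²) π²ℏ²/(2mw²).
ΔE = 56 × π² / (2 × 0.622 × 2.17²) = 94.35.

ΔE = 94.4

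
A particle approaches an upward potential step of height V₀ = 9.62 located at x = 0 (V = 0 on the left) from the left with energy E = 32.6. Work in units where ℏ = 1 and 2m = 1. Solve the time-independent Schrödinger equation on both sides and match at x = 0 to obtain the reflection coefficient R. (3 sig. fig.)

R = 0.00760

The wavenumbers are k₁ = √(2mE)/ℏ = 5.710 on the left and k₂ = √(2m(E − V₀))/ℏ = 4.794 on the right.
Continuity of ψ and ψ′ at the step yields the reflection amplitude r = (k₁ − k₂)/(k₁ + k₂) = 0.08720; thus R = |r|² = 0.007604, T = 0.9924.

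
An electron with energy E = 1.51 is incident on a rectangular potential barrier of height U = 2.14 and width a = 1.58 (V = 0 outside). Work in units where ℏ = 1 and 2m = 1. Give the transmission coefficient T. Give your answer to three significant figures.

T = 0.243

Since E < U the interior solution is evanescent with decay constant κ = √(2m(U − E))/ℏ = 0.7937.
κa = 1.254, sinh(κa) = 1.610.
Matching ψ, ψ′ at both faces gives T = [1 + U² sinh²(κa) / (4E(U − E))]⁻¹ = 1/4.118 = 0.243.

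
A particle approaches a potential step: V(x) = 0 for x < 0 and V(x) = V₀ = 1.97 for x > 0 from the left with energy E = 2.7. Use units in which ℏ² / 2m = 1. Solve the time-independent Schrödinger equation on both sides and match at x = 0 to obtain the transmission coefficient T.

T = 0.900

On each side the TISE gives plane waves with k = √(2m(E − V))/ℏ: k₁ = √(2·½·2.7) = 1.643, k₂ = √(2·½·0.73) = 0.8544.
Matching ψ and ψ′ at x = 0 gives r = (k₁ − k₂)/(k₁ + k₂), so R = r² = 0.09974 and T = 1 − R = 0.9003.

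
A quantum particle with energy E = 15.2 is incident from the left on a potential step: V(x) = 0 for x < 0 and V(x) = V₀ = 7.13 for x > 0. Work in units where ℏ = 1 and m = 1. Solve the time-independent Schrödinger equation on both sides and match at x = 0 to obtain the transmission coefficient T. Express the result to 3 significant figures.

On each side the TISE gives plane waves with k = √(2m(E − V))/ℏ: k₁ = √(2·1·15.2) = 5.514, k₂ = √(2·1·8.07) = 4.017.
Matching ψ and ψ′ at x = 0 gives r = (k₁ − k₂)/(k₁ + k₂), so R = r² = 0.02464 and T = 1 − R = 0.9754.

T = 0.975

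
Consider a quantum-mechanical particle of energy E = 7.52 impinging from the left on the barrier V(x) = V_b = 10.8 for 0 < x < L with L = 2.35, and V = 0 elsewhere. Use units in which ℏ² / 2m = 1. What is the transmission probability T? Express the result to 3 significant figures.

T = 0.000680

Since E < V_b the interior solution is evanescent with decay constant κ = √(2m(V_b − E))/ℏ = 1.811.
κL = 4.256, sinh(κL) = 35.26.
The exact tunnelling result is T⁻¹ = 1 + V_b² sinh²(κL) / [4E(V_b − E)] = 1471, so T = 0.000680.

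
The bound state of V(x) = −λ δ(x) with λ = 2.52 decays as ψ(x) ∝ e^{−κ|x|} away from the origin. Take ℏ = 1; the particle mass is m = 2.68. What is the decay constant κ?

Integrate −(ℏ²/2m)ψ'' − λδ(x)ψ = Eψ from −ε to +ε: the ψ'' term gives ψ'(0⁺) − ψ'(0⁻) and the δ term gives −(2mλ/ℏ²)ψ(0).
With ψ ∝ e^{−κ|x|} this yields −2κ = −2mλ/ℏ², so κ = mλ/ℏ² = 6.754.

κ = 6.75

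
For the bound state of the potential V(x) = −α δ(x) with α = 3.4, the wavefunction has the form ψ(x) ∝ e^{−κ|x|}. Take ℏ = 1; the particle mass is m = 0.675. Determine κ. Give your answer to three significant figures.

Integrating the TISE across x = 0 gives the cusp condition ψ'(0⁺) − ψ'(0⁻) = −(2mα/ℏ²)ψ(0).
With ψ ∝ e^{−κ|x|} this yields −2κ = −2mα/ℏ², so κ = mα/ℏ² = 2.295.

κ = 2.30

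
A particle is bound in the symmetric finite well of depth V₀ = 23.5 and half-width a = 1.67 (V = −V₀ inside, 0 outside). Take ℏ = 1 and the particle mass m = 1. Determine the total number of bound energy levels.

Define the well-strength parameter z₀ = (a/ℏ)√(2mV₀) = 1.67 × √(2·1·23.5) = 11.45.
A new bound state (alternating even/odd) appears each time z₀ passes a multiple of π/2, so N = ⌊2z₀/π⌋ + 1 = ⌊7.289⌋ + 1 = 8.

N = 8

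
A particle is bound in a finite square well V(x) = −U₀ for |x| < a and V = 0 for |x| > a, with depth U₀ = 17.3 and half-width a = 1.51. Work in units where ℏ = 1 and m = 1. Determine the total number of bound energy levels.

The dimensionless depth is z₀ = a√(2mU₀)/ℏ = 1.51 × √(34.60) = 8.882.
A new bound state (alternating even/odd) appears each time z₀ passes a multiple of π/2, so N = ⌊2z₀/π⌋ + 1 = ⌊5.655⌋ + 1 = 6.

N = 6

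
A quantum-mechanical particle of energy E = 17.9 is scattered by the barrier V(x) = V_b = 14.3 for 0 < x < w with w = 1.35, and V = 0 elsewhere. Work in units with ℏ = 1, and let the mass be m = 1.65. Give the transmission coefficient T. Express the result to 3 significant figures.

T = 0.558

E > V_b: inside the barrier k₂ = √(2m(E − V_b))/ℏ = 3.447, k₂w = 4.653.
T = [1 + V_b² sin²(k₂w) / (4E(E − V_b))]⁻¹ = 1/1.791 = 0.558.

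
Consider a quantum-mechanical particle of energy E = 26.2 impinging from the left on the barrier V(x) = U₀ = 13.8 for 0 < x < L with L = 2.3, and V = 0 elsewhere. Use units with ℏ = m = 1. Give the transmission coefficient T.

E > U₀: inside the barrier k₂ = √(2m(E − U₀))/ℏ = 4.980, k₂L = 11.45.
Matching at both interfaces gives T⁻¹ = 1 + U₀² sin²(k₂L) / [4E(E − U₀)] = 1.118, hence T = 0.895.

T = 0.895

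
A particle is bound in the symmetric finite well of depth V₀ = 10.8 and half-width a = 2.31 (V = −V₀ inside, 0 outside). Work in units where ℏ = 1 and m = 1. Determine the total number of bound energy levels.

N = 7

The dimensionless depth is z₀ = a√(2mV₀)/ℏ = 2.31 × √(21.60) = 10.74.
A new bound state (alternating even/odd) appears each time z₀ passes a multiple of π/2, so N = ⌊2z₀/π⌋ + 1 = ⌊6.835⌋ + 1 = 7.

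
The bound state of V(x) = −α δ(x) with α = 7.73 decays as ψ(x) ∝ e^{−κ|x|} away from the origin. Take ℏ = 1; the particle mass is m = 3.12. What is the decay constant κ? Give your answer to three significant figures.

Integrating the TISE across x = 0 gives the cusp condition ψ'(0⁺) − ψ'(0⁻) = −(2mα/ℏ²)ψ(0).
With ψ ∝ e^{−κ|x|} this yields −2κ = −2mα/ℏ², so κ = mα/ℏ² = 24.12.

κ = 24.1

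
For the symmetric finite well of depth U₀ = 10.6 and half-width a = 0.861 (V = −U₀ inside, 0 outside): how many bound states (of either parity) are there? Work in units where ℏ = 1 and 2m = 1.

N = 2

Define the well-strength parameter z₀ = (a/ℏ)√(2mU₀) = 0.861 × √(2·0.5·10.6) = 2.803.
A new bound state (alternating even/odd) appears each time z₀ passes a multiple of π/2, so N = ⌊2z₀/π⌋ + 1 = ⌊1.785⌋ + 1 = 2.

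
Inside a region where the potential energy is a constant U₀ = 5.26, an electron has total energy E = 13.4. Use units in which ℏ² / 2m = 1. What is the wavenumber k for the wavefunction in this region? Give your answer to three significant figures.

k = 2.85

With E > U₀ the solution is oscillatory, ψ ∝ e^{±ikx} with k = √(2m(E − U₀))/ℏ.
k = √(2 × 0.5 × 8.14) = 2.853.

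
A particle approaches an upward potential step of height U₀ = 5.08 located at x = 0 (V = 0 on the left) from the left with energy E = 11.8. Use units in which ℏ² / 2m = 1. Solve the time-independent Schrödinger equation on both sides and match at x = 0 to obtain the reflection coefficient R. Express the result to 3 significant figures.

The wavenumbers are k₁ = √(2mE)/ℏ = 3.435 on the left and k₂ = √(2m(E − U₀))/ℏ = 2.592 on the right.
Continuity of ψ and ψ′ at the step yields the reflection amplitude r = (k₁ − k₂)/(k₁ + k₂) = 0.1398; thus R = |r|² = 0.01955, T = 0.9804.

R = 0.0196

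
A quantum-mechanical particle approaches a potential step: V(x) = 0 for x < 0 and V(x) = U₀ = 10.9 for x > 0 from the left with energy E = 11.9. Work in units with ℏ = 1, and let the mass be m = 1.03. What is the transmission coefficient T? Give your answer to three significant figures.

T = 0.697

The wavenumbers are k₁ = √(2mE)/ℏ = 4.951 on the left and k₂ = √(2m(E − U₀))/ℏ = 1.435 on the right.
Continuity of ψ and ψ′ at the step yields the reflection amplitude r = (k₁ − k₂)/(k₁ + k₂) = 0.5505; thus R = |r|² = 0.3031, T = 0.6969.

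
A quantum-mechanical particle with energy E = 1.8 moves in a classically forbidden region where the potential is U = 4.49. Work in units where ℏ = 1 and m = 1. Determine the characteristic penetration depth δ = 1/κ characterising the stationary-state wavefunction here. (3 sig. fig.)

Since E < U the TISE in this region is ψ'' = κ²ψ with κ = √(2m(U − E))/ℏ.
κ = √(2 × 1 × 2.69) = 2.319. The penetration depth is δ = 1/κ = 0.431.

δ = 0.431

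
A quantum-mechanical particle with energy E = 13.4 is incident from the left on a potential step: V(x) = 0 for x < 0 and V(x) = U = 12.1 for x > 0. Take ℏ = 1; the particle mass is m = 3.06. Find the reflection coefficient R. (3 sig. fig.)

The wavenumbers are k₁ = √(2mE)/ℏ = 9.056 on the left and k₂ = √(2m(E − U))/ℏ = 2.821 on the right.
Matching ψ and ψ′ at x = 0 gives r = (k₁ − k₂)/(k₁ + k₂), so R = r² = 0.2756 and T = 1 − R = 0.7244.

R = 0.276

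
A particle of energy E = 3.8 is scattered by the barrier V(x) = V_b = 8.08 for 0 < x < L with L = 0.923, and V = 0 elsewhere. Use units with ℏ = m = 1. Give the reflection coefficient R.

R = 0.982

Since E < V_b the interior solution is evanescent with decay constant κ = √(2m(V_b − E))/ℏ = 2.926.
κL = 2.700, sinh(κL) = 7.410.
Matching ψ, ψ′ at both faces gives T = [1 + V_b² sinh²(κL) / (4E(V_b − E))]⁻¹ = 1/56.10 = 0.0178.
R = 1 − T = 0.982.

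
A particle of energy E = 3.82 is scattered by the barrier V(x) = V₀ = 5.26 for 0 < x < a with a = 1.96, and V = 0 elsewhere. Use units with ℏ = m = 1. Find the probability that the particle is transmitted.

Since E < V₀ the interior solution is evanescent with decay constant κ = √(2m(V₀ − E))/ℏ = 1.697.
κa = 3.326, sinh(κa) = 13.90.
The exact tunnelling result is T⁻¹ = 1 + V₀² sinh²(κa) / [4E(V₀ − E)] = 243.9, so T = 0.00410.

T = 0.00410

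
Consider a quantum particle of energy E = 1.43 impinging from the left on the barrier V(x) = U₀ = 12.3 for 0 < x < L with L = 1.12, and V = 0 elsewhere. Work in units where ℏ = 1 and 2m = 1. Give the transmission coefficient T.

T = 0.00102

E < U₀: inside the barrier ψ ∝ e^{±κx} with κ = √(2m(U₀ − E))/ℏ = 3.297.
κL = 3.693, sinh(κL) = 20.06.
Matching ψ, ψ′ at both faces gives T = [1 + U₀² sinh²(κL) / (4E(U₀ − E))]⁻¹ = 1/980.4 = 0.00102.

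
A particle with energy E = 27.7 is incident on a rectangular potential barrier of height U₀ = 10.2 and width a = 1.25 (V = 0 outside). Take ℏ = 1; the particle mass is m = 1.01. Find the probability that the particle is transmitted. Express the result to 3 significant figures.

T = 0.957

Above the barrier the interior wavenumber is k₂ = √(2m(E − U₀))/ℏ = 5.946, giving phase k₂a = 7.432.
Matching at both interfaces gives T⁻¹ = 1 + U₀² sin²(k₂a) / [4E(E − U₀)] = 1.045, hence T = 0.957.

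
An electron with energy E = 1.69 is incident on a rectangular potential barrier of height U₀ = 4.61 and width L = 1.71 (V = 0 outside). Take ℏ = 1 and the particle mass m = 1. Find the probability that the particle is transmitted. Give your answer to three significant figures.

T = 0.000956

E < U₀: inside the barrier ψ ∝ e^{±κx} with κ = √(2m(U₀ − E))/ℏ = 2.417.
κL = 4.132, sinh(κL) = 31.16.
Matching ψ, ψ′ at both faces gives T = [1 + U₀² sinh²(κL) / (4E(U₀ − E))]⁻¹ = 1/1046 = 0.000956.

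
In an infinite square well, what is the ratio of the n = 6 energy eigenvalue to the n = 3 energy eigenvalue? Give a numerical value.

4

Since E_n ∝ n², the ratio is (6/3)² = 4.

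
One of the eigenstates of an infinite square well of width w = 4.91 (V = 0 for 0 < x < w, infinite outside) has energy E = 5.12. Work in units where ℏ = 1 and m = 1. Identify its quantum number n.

For an infinite well E_n = n²π²ℏ²/(2mw²), so n = (w/πℏ)√(2mE).
n = (4.91/π) × √(2 × 1 × 5.12) = 5.001 → n = 5.

n = 5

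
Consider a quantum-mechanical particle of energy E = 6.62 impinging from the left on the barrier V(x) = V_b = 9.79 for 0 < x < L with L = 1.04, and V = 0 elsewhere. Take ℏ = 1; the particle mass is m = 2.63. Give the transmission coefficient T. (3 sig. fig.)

T = 0.000717

E < V_b: inside the barrier ψ ∝ e^{±κx} with κ = √(2m(V_b − E))/ℏ = 4.083.
κL = 4.247, sinh(κL) = 34.93.
The exact tunnelling result is T⁻¹ = 1 + V_b² sinh²(κL) / [4E(V_b − E)] = 1394, so T = 0.000717.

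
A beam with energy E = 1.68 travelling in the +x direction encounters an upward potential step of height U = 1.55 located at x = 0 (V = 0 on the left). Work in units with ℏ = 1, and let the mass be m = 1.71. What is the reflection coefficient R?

R = 0.319

On each side the TISE gives plane waves with k = √(2m(E − V))/ℏ: k₁ = √(2·1.71·1.68) = 2.397, k₂ = √(2·1.71·0.13) = 0.6668.
Continuity of ψ and ψ′ at the step yields the reflection amplitude r = (k₁ − k₂)/(k₁ + k₂) = 0.5647; thus R = |r|² = 0.3189, T = 0.6811.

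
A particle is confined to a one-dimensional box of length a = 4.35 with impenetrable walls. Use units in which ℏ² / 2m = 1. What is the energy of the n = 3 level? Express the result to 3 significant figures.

The infinite-well eigenfunctions ψ_n = √(2/a) sin(nπx/a) vanish at both walls, giving E_n = n²π²ℏ²/(2ma²).
E_3 = 3² × π² / (2 × 0.5 × 4.35²) = 4.694.

E = 4.69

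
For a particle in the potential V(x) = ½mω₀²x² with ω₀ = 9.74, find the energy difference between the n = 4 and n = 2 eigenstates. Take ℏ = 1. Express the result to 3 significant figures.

ΔE = 19.5

E_n = ℏω₀(n + ½), so ΔE = (4 − 2) ℏω₀ = 2 × 9.74 = 19.48.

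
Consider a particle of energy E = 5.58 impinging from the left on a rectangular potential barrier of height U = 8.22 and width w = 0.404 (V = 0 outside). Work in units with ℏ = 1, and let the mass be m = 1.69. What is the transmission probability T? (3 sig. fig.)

E < U: inside the barrier ψ ∝ e^{±κx} with κ = √(2m(U − E))/ℏ = 2.987.
κw = 1.207, sinh(κw) = 1.522.
Matching ψ, ψ′ at both faces gives T = [1 + U² sinh²(κw) / (4E(U − E))]⁻¹ = 1/3.656 = 0.274.

T = 0.274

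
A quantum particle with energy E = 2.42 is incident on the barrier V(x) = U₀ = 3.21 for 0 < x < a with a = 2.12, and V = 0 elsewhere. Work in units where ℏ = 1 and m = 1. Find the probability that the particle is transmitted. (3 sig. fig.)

E < U₀: inside the barrier ψ ∝ e^{±κx} with κ = √(2m(U₀ − E))/ℏ = 1.257.
κa = 2.665, sinh(κa) = 7.148.
Matching ψ, ψ′ at both faces gives T = [1 + U₀² sinh²(κa) / (4E(U₀ − E))]⁻¹ = 1/69.84 = 0.0143.

T = 0.0143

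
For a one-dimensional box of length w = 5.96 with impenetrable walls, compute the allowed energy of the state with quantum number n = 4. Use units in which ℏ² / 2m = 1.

The infinite-well eigenfunctions ψ_n = √(2/w) sin(nπx/w) vanish at both walls, giving E_n = n²π²ℏ²/(2mw²).
E_4 = 4² × π² / (2 × 0.5 × 5.96²) = 4.446.

E = 4.45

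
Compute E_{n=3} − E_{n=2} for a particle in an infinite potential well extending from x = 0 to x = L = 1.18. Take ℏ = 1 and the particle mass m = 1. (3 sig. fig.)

E_n = n²π²ℏ²/(2mL²), so ΔE = (3² − 2²) π²ℏ²/(2mL²).
ΔE = 5 × π² / (2 × 1 × 1.18²) = 17.72.

ΔE = 17.7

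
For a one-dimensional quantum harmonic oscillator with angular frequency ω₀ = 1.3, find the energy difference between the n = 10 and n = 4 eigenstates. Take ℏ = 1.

ΔE = 7.80

E_n = ℏω₀(n + ½), so ΔE = (10 − 4) ℏω₀ = 6 × 1.3 = 7.800.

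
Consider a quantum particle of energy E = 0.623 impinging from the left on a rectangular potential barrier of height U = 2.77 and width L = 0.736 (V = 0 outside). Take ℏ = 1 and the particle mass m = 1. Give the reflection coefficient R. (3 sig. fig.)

R = 0.873

Since E < U the interior solution is evanescent with decay constant κ = √(2m(U − E))/ℏ = 2.072.
κL = 1.525, sinh(κL) = 2.189.
Matching ψ, ψ′ at both faces gives T = [1 + U² sinh²(κL) / (4E(U − E))]⁻¹ = 1/7.872 = 0.127.
R = 1 − T = 0.873.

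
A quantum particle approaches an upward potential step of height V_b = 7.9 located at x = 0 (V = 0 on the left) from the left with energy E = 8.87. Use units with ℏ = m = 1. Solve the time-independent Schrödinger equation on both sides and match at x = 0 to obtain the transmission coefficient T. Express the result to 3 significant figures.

On each side the TISE gives plane waves with k = √(2m(E − V))/ℏ: k₁ = √(2·1·8.87) = 4.212, k₂ = √(2·1·0.97) = 1.393.
Matching ψ and ψ′ at x = 0 gives r = (k₁ − k₂)/(k₁ + k₂), so R = r² = 0.2530 and T = 1 − R = 0.7470.

T = 0.747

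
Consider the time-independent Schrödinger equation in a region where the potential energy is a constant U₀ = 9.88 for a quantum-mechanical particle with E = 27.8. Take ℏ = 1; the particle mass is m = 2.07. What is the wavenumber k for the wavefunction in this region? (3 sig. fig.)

k = 8.61

With E > U₀ the solution is oscillatory, ψ ∝ e^{±ikx} with k = √(2m(E − U₀))/ℏ.
k = √(2 × 2.07 × 17.92) = 8.613.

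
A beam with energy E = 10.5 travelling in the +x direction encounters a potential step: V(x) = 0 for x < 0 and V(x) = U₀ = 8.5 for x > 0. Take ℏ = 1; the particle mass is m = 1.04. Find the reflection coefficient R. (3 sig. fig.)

On each side the TISE gives plane waves with k = √(2m(E − V))/ℏ: k₁ = √(2·1.04·10.5) = 4.673, k₂ = √(2·1.04·2) = 2.040.
Matching ψ and ψ′ at x = 0 gives r = (k₁ − k₂)/(k₁ + k₂), so R = r² = 0.1539 and T = 1 − R = 0.8461.

R = 0.154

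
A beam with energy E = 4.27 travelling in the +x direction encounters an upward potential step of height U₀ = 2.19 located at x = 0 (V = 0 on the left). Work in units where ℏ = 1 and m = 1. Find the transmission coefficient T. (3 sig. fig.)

T = 0.968

On each side the TISE gives plane waves with k = √(2m(E − V))/ℏ: k₁ = √(2·1·4.27) = 2.922, k₂ = √(2·1·2.08) = 2.040.
Continuity of ψ and ψ′ at the step yields the reflection amplitude r = (k₁ − k₂)/(k₁ + k₂) = 0.1779; thus R = |r|² = 0.03165, T = 0.9684.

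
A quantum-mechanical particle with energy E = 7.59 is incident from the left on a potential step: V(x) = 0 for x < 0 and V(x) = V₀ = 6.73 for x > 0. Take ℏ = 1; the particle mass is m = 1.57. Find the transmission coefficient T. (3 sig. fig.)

T = 0.754

On each side the TISE gives plane waves with k = √(2m(E − V))/ℏ: k₁ = √(2·1.57·7.59) = 4.882, k₂ = √(2·1.57·0.86) = 1.643.
Matching ψ and ψ′ at x = 0 gives r = (k₁ − k₂)/(k₁ + k₂), so R = r² = 0.2463 and T = 1 − R = 0.7537.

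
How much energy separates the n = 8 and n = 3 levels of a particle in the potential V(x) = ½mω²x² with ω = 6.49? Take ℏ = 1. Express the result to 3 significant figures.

ΔE = 32.5

E_n = ℏω(n + ½), so ΔE = (8 − 3) ℏω = 5 × 6.49 = 32.45.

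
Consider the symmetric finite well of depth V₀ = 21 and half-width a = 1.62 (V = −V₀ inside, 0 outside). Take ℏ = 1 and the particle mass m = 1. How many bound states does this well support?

Define the well-strength parameter z₀ = (a/ℏ)√(2mV₀) = 1.62 × √(2·1·21) = 10.50.
The even/odd transcendental equations gain one root per π/2 in z₀, giving N = 1 + ⌊2z₀/π⌋ = 1 + ⌊6.684⌋ = 7.

N = 7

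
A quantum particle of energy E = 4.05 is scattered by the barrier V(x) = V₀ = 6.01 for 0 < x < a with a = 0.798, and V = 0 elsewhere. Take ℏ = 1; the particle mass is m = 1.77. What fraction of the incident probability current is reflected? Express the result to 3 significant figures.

E < V₀: inside the barrier ψ ∝ e^{±κx} with κ = √(2m(V₀ − E))/ℏ = 2.634.
κa = 2.102, sinh(κa) = 4.030.
The exact tunnelling result is T⁻¹ = 1 + V₀² sinh²(κa) / [4E(V₀ − E)] = 19.48, so T = 0.0513.
R = 1 − T = 0.949.

R = 0.949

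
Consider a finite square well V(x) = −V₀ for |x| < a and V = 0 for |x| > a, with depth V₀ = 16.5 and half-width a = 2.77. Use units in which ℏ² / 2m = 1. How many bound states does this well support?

N = 8

Define the well-strength parameter z₀ = (a/ℏ)√(2mV₀) = 2.77 × √(2·0.5·16.5) = 11.25.
A new bound state (alternating even/odd) appears each time z₀ passes a multiple of π/2, so N = ⌊2z₀/π⌋ + 1 = ⌊7.163⌋ + 1 = 8.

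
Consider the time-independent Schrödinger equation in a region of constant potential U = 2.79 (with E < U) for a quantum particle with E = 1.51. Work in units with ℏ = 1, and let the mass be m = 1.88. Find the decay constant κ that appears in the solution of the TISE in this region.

Since E < U the TISE in this region is ψ'' = κ²ψ with κ = √(2m(U − E))/ℏ.
κ = √(2 × 1.88 × 1.28) = 2.194.

κ = 2.19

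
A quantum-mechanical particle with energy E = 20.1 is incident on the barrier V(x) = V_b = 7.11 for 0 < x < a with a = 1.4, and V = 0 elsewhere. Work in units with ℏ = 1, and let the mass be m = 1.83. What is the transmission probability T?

T = 0.998

E > V_b: inside the barrier k₂ = √(2m(E − V_b))/ℏ = 6.895, k₂a = 9.653.
Matching at both interfaces gives T⁻¹ = 1 + V_b² sin²(k₂a) / [4E(E − V_b)] = 1.002, hence T = 0.998.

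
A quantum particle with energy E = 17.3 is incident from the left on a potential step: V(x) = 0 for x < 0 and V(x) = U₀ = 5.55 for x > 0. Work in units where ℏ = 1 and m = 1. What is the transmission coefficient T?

The wavenumbers are k₁ = √(2mE)/ℏ = 5.882 on the left and k₂ = √(2m(E − U₀))/ℏ = 4.848 on the right.
Matching ψ and ψ′ at x = 0 gives r = (k₁ − k₂)/(k₁ + k₂), so R = r² = 0.009295 and T = 1 − R = 0.9907.

T = 0.991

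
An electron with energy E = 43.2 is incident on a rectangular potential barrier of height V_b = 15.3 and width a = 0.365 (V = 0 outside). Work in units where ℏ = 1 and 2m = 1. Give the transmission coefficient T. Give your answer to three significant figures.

Above the barrier the interior wavenumber is k₂ = √(2m(E − V_b))/ℏ = 5.282, giving phase k₂a = 1.928.
T = [1 + V_b² sin²(k₂a) / (4E(E − V_b))]⁻¹ = 1/1.043 = 0.959.

T = 0.959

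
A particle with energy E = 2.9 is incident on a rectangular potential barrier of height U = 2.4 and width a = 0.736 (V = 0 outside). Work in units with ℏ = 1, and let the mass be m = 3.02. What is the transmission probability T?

T = 0.523

E > U: inside the barrier k₂ = √(2m(E − U))/ℏ = 1.738, k₂a = 1.279.
T = [1 + U² sin²(k₂a) / (4E(E − U))]⁻¹ = 1/1.911 = 0.523.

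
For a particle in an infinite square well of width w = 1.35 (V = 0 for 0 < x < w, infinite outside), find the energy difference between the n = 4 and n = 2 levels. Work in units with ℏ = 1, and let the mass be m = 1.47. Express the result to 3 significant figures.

E_n = n²π²ℏ²/(2mw²), so ΔE = (4² − 2²) π²ℏ²/(2mw²).
ΔE = 12 × π² / (2 × 1.47 × 1.35²) = 22.10.

ΔE = 22.1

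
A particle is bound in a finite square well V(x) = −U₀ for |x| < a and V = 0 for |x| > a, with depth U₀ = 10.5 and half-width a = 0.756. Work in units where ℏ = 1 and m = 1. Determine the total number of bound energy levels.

Define the well-strength parameter z₀ = (a/ℏ)√(2mU₀) = 0.756 × √(2·1·10.5) = 3.464.
The even/odd transcendental equations gain one root per π/2 in z₀, giving N = 1 + ⌊2z₀/π⌋ = 1 + ⌊2.206⌋ = 3.

N = 3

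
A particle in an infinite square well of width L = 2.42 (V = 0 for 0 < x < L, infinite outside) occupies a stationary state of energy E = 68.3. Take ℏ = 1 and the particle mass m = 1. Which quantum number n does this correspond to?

n = 9

For an infinite well E_n = n²π²ℏ²/(2mL²), so n = (L/πℏ)√(2mE).
n = (2.42/π) × √(2 × 1 × 68.3) = 9.003 → n = 9.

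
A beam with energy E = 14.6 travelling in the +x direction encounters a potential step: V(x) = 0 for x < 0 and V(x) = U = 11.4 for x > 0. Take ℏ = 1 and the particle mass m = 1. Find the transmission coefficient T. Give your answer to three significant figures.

T = 0.869

On each side the TISE gives plane waves with k = √(2m(E − V))/ℏ: k₁ = √(2·1·14.6) = 5.404, k₂ = √(2·1·3.2) = 2.530.
Matching ψ and ψ′ at x = 0 gives r = (k₁ − k₂)/(k₁ + k₂), so R = r² = 0.1312 and T = 1 − R = 0.8688.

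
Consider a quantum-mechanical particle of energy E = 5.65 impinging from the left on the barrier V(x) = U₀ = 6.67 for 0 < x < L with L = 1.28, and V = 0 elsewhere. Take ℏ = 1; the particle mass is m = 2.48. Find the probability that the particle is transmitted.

Since E < U₀ the interior solution is evanescent with decay constant κ = √(2m(U₀ − E))/ℏ = 2.249.
κL = 2.879, sinh(κL) = 8.871.
Matching ψ, ψ′ at both faces gives T = [1 + U₀² sinh²(κL) / (4E(U₀ − E))]⁻¹ = 1/152.9 = 0.00654.

T = 0.00654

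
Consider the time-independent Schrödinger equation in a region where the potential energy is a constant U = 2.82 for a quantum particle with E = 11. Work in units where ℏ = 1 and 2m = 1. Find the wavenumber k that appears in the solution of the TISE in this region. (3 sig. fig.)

k = 2.86

With E > U the solution is oscillatory, ψ ∝ e^{±ikx} with k = √(2m(E − U))/ℏ.
k = √(2 × 0.5 × 8.18) = 2.860.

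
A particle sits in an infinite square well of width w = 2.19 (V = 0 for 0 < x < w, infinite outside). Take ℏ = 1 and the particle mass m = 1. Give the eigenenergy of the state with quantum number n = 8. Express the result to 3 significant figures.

The infinite-well eigenfunctions ψ_n = √(2/w) sin(nπx/w) vanish at both walls, giving E_n = n²π²ℏ²/(2mw²).
E_8 = 8² × π² / (2 × 1 × 2.19²) = 65.85.

E = 65.9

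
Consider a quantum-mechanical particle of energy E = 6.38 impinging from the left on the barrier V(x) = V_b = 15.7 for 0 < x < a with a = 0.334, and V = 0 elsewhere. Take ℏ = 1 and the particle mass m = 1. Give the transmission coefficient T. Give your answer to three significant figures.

T = 0.195

Since E < V_b the interior solution is evanescent with decay constant κ = √(2m(V_b − E))/ℏ = 4.317.
κa = 1.442, sinh(κa) = 1.996.
Matching ψ, ψ′ at both faces gives T = [1 + V_b² sinh²(κa) / (4E(V_b − E))]⁻¹ = 1/5.130 = 0.195.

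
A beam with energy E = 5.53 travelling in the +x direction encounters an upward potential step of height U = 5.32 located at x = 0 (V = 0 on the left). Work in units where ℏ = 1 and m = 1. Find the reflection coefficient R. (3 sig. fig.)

R = 0.454

On each side the TISE gives plane waves with k = √(2m(E − V))/ℏ: k₁ = √(2·1·5.53) = 3.326, k₂ = √(2·1·0.21) = 0.6481.
Matching ψ and ψ′ at x = 0 gives r = (k₁ − k₂)/(k₁ + k₂), so R = r² = 0.4540 and T = 1 − R = 0.5460.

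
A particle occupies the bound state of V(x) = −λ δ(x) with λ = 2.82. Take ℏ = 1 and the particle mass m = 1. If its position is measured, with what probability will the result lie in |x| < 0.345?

P = 0.857

The normalised bound state is ψ = √κ e^{−κ|x|} with κ = mλ/ℏ² = 2.820.
P(|x| < d) = ∫_{−d}^{d} κ e^{−2κ|x|} dx = 1 − e^{−2κd} = 1 − e^{−1.946} = 0.8571.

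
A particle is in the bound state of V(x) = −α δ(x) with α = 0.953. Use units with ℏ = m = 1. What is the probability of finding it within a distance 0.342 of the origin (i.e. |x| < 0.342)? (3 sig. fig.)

P = 0.479

The normalised bound state is ψ = √κ e^{−κ|x|} with κ = mα/ℏ² = 0.9530.
P(|x| < d) = ∫_{−d}^{d} κ e^{−2κ|x|} dx = 1 − e^{−2κd} = 1 − e^{−0.6519} = 0.4789.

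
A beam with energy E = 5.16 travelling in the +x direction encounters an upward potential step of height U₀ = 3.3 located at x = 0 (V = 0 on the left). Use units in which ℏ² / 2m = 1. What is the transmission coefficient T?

On each side the TISE gives plane waves with k = √(2m(E − V))/ℏ: k₁ = √(2·½·5.16) = 2.272, k₂ = √(2·½·1.86) = 1.364.
Matching ψ and ψ′ at x = 0 gives r = (k₁ − k₂)/(k₁ + k₂), so R = r² = 0.06235 and T = 1 − R = 0.9377.

T = 0.938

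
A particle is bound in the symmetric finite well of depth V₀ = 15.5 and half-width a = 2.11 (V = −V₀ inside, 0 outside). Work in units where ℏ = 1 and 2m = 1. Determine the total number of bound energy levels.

Define the well-strength parameter z₀ = (a/ℏ)√(2mV₀) = 2.11 × √(2·0.5·15.5) = 8.307.
The even/odd transcendental equations gain one root per π/2 in z₀, giving N = 1 + ⌊2z₀/π⌋ = 1 + ⌊5.288⌋ = 6.

N = 6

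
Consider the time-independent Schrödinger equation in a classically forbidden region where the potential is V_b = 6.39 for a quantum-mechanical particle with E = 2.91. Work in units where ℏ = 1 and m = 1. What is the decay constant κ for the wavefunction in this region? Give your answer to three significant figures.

Since E < V_b the TISE in this region is ψ'' = κ²ψ with κ = √(2m(V_b − E))/ℏ.
κ = √(2 × 1 × 3.48) = 2.638.

κ = 2.64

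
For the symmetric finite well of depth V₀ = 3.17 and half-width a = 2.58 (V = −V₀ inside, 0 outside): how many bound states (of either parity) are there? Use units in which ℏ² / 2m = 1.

N = 3

Define the well-strength parameter z₀ = (a/ℏ)√(2mV₀) = 2.58 × √(2·0.5·3.17) = 4.594.
The even/odd transcendental equations gain one root per π/2 in z₀, giving N = 1 + ⌊2z₀/π⌋ = 1 + ⌊2.924⌋ = 3.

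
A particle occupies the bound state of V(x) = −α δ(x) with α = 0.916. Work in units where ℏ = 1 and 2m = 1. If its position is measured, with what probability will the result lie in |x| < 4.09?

The normalised bound state is ψ = √κ e^{−κ|x|} with κ = mα/ℏ² = 0.4580.
P(|x| < d) = ∫_{−d}^{d} κ e^{−2κ|x|} dx = 1 − e^{−2κd} = 1 − e^{−3.746} = 0.9764.

P = 0.976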